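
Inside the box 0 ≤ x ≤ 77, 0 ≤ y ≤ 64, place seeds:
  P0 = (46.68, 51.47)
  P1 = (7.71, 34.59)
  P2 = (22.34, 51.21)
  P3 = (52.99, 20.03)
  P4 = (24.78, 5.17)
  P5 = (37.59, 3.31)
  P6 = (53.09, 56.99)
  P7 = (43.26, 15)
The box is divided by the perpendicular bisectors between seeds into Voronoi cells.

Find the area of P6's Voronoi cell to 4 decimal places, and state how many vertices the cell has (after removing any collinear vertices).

Area of P6's cell: 626.4881 (4 vertices)

1. box [0,77]×[0,64]: [(0, 0) (77, 0) (77, 64) (0, 64)]
2. ⊥bis P6·P0 via (49.885,54.23): [(77, 22.7432) (77, 64) (41.4715, 64)]  |A|=732.8957
3. ⊥bis P6·P1 via (30.4,45.79): [(77, 22.7432) (77, 64) (41.4715, 64)]  |A|=732.8957
4. ⊥bis P6·P2 via (37.715,54.1): [(77, 22.7432) (77, 64) (41.4715, 64)]  |A|=732.8957
5. ⊥bis P6·P3 via (53.04,38.51): [(63.4466, 38.4818) (77, 38.4452) (77, 64) (41.4715, 64)]  |A|=626.4881
6. ⊥bis P6·P4 via (38.935,31.08): [(63.4466, 38.4818) (77, 38.4452) (77, 64) (41.4715, 64)]  |A|=626.4881
7. ⊥bis P6·P5 via (45.34,30.15): [(63.4466, 38.4818) (77, 38.4452) (77, 64) (41.4715, 64)]  |A|=626.4881
8. ⊥bis P6·P7 via (48.175,35.995): [(63.4466, 38.4818) (77, 38.4452) (77, 64) (41.4715, 64)]  |A|=626.4881
9. canonical 4-gon: [(63.4466, 38.4818) (77, 38.4452) (77, 64) (41.4715, 64)]
10. shoelace: 626.4881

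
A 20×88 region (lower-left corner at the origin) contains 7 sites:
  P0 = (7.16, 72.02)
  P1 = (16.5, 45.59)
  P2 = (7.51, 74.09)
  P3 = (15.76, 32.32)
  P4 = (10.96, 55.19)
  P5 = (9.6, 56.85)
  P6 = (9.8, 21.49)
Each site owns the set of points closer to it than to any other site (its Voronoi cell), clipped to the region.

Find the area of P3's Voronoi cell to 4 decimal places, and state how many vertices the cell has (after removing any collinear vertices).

Area of P3's cell: 217.2388 (4 vertices)

1. box [0,20]×[0,88]: [(0, 0) (20, 0) (20, 88) (0, 88)]
2. ⊥bis P3·P0 via (11.46,52.17): [(0, 49.6875) (0, 0) (20, 0) (20, 54.02)]  |A|=1037.0746
3. ⊥bis P3·P1 via (16.13,38.955): [(0, 39.8545) (0, 0) (20, 0) (20, 38.7392)]  |A|=785.9368
4. ⊥bis P3·P2 via (11.635,53.205): [(0, 39.8545) (0, 0) (20, 0) (20, 38.7392)]  |A|=785.9368
5. ⊥bis P3·P4 via (13.36,43.755): [(0, 39.8545) (0, 0) (20, 0) (20, 38.7392)]  |A|=785.9368
6. ⊥bis P3·P5 via (12.68,44.585): [(0, 39.8545) (0, 0) (20, 0) (20, 38.7392)]  |A|=785.9368
7. ⊥bis P3·P6 via (12.78,26.905): [(0, 39.8545) (0, 33.9381) (20, 22.9317) (20, 38.7392)]  |A|=217.2388
8. canonical 4-gon: [(0, 39.8545) (0, 33.9381) (20, 22.9317) (20, 38.7392)]
9. shoelace: 217.2388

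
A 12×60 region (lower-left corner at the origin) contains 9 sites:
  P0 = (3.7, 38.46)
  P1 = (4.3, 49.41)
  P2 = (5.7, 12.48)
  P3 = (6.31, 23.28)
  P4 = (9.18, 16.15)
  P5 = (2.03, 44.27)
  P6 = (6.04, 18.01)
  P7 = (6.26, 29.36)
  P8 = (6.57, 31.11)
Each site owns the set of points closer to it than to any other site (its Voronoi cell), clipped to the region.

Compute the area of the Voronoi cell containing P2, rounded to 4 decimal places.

Area of P2's cell: 169.4324

1. box [0,12]×[0,60]: [(0, 0) (12, 0) (12, 60) (0, 60)]
2. ⊥bis P2·P0 via (4.7,25.47): [(0, 25.1082) (0, 0) (12, 0) (12, 26.032)]  |A|=306.8409
3. ⊥bis P2·P1 via (5,30.945): [(0, 25.1082) (0, 0) (12, 0) (12, 26.032)]  |A|=306.8409
4. ⊥bis P2·P3 via (6.005,17.88): [(0, 18.2192) (0, 0) (12, 0) (12, 17.5414)]  |A|=214.5634
5. ⊥bis P2·P4 via (7.44,14.315): [(3.5331, 18.0196) (0, 18.2192) (0, 0) (12, 0) (12, 9.9911)]  |A|=182.5996
6. ⊥bis P2·P5 via (3.865,28.375): [(3.5331, 18.0196) (0, 18.2192) (0, 0) (12, 0) (12, 9.9911)]  |A|=182.5996
7. ⊥bis P2·P6 via (5.87,15.245): [(6.5001, 15.2063) (0, 15.6059) (0, 0) (12, 0) (12, 9.9911)]  |A|=169.4324
8. ⊥bis P2·P7 via (5.98,20.92): [(6.5001, 15.2063) (0, 15.6059) (0, 0) (12, 0) (12, 9.9911)]  |A|=169.4324
9. ⊥bis P2·P8 via (6.135,21.795): [(6.5001, 15.2063) (0, 15.6059) (0, 0) (12, 0) (12, 9.9911)]  |A|=169.4324
10. canonical 5-gon: [(6.5001, 15.2063) (0, 15.6059) (0, 0) (12, 0) (12, 9.9911)]
11. shoelace: 169.4324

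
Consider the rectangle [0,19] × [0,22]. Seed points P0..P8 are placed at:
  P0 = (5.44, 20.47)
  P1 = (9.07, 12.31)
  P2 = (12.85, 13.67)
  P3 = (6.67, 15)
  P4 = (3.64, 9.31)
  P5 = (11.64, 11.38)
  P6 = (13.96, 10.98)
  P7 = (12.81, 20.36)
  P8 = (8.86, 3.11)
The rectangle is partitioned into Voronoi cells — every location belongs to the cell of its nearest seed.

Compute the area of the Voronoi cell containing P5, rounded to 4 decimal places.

1. box [0,19]×[0,22]: [(0, 0) (19, 0) (19, 22) (0, 22)]
2. ⊥bis P5·P0 via (8.54,15.925): [(0, 10.1001) (0, 0) (19, 0) (19, 22) (17.4467, 22)]  |A|=314.1931
3. ⊥bis P5·P1 via (10.355,11.845): [(12.91, 18.9057) (6.0687, 0) (19, 0) (19, 22) (17.4467, 22)]  |A|=191.6305
4. ⊥bis P5·P2 via (12.245,12.525): [(10.8649, 13.2542) (6.0687, 0) (19, 0) (19, 8.9558)]  |A|=122.125
5. ⊥bis P5·P3 via (9.155,13.19): [(10.8649, 13.2542) (6.0687, 0) (19, 0) (19, 8.9558)]  |A|=122.125
6. ⊥bis P5·P4 via (7.64,10.345): [(10.8649, 13.2542) (8.5456, 6.8449) (10.3168, 0) (19, 0) (19, 8.9558)]  |A|=107.586
7. ⊥bis P5·P6 via (12.8,11.18): [(12.9662, 12.1439) (10.8649, 13.2542) (8.5456, 6.8449) (10.3168, 0) (10.8724, 0)]  |A|=31.2169
8. ⊥bis P5·P7 via (12.225,15.87): [(12.9662, 12.1439) (10.8649, 13.2542) (8.5456, 6.8449) (10.3168, 0) (10.8724, 0)]  |A|=31.2169
9. ⊥bis P5·P8 via (10.25,7.245): [(12.019, 6.6503) (12.9662, 12.1439) (10.8649, 13.2542) (8.8595, 7.7124)]  |A|=16.117
10. canonical 4-gon: [(12.019, 6.6503) (12.9662, 12.1439) (10.8649, 13.2542) (8.8595, 7.7124)]
11. shoelace: 16.117

Area of P5's cell: 16.1170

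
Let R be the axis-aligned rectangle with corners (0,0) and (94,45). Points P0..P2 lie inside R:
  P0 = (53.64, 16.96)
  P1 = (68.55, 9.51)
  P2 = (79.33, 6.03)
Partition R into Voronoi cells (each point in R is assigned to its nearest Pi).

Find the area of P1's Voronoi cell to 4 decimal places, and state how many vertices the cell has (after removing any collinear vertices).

1. box [0,94]×[0,45]: [(0, 0) (94, 0) (94, 45) (0, 45)]
2. ⊥bis P1·P0 via (61.095,13.235): [(54.4819, 0) (94, 0) (94, 45) (76.9668, 45)]  |A|=1272.4023
3. ⊥bis P1·P2 via (73.94,7.77): [(54.4819, 0) (71.4317, 0) (85.9586, 45) (76.9668, 45)]  |A|=583.6836
4. canonical 4-gon: [(54.4819, 0) (71.4317, 0) (85.9586, 45) (76.9668, 45)]
5. shoelace: 583.6836

Area of P1's cell: 583.6836 (4 vertices)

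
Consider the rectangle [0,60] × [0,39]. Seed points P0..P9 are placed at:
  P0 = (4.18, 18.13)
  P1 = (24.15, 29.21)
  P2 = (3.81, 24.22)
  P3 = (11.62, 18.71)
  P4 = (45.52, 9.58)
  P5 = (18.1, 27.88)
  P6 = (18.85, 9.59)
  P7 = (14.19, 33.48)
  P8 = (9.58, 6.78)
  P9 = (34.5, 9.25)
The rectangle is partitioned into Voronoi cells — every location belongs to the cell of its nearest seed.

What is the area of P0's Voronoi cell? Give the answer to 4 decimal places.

Area of P0's cell: 80.6603

1. box [0,60]×[0,39]: [(0, 0) (60, 0) (60, 39) (0, 39)]
2. ⊥bis P0·P1 via (14.165,23.67): [(0, 0) (27.2979, 0) (5.6594, 39) (0, 39)]  |A|=642.6674
3. ⊥bis P0·P2 via (3.995,21.175): [(0, 20.9323) (0, 0) (27.2979, 0) (15.1725, 21.8541)]  |A|=457.083
4. ⊥bis P0·P3 via (7.9,18.42): [(7.6678, 21.3981) (0, 20.9323) (0, 0) (9.336, 0)]  |A|=180.1388
5. ⊥bis P0·P4 via (24.85,13.855): [(7.6678, 21.3981) (0, 20.9323) (0, 0) (9.336, 0)]  |A|=180.1388
6. ⊥bis P0·P5 via (11.14,23.005): [(7.6678, 21.3981) (0, 20.9323) (0, 0) (9.336, 0)]  |A|=180.1388
7. ⊥bis P0·P6 via (11.515,13.86): [(8.6404, 8.9221) (7.6678, 21.3981) (0, 20.9323) (0, 0) (3.4465, 0)]  |A|=153.8658
8. ⊥bis P0·P7 via (9.185,25.805): [(8.6404, 8.9221) (7.6678, 21.3981) (0, 20.9323) (0, 0) (3.4465, 0)]  |A|=153.8658
9. ⊥bis P0·P8 via (6.88,12.455): [(8.3119, 13.1363) (7.6678, 21.3981) (0, 20.9323) (0, 9.1817)]  |A|=80.6603
10. ⊥bis P0·P9 via (19.34,13.69): [(8.3119, 13.1363) (7.6678, 21.3981) (0, 20.9323) (0, 9.1817)]  |A|=80.6603
11. canonical 4-gon: [(8.3119, 13.1363) (7.6678, 21.3981) (0, 20.9323) (0, 9.1817)]
12. shoelace: 80.6603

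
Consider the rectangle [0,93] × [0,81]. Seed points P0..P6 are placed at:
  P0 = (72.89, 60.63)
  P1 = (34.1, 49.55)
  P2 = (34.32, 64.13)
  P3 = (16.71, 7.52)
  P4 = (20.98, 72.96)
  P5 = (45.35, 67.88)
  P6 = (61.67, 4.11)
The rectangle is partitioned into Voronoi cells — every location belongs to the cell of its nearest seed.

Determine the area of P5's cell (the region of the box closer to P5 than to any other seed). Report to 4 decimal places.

Area of P5's cell: 573.8532

1. box [0,93]×[0,81]: [(0, 0) (93, 0) (93, 81) (0, 81)]
2. ⊥bis P5·P0 via (59.12,64.255): [(0, 0) (42.2046, 0) (63.5282, 81) (0, 81)]  |A|=4282.1796
3. ⊥bis P5·P1 via (39.725,58.715): [(55.1666, 49.2377) (63.5282, 81) (3.4153, 81)]  |A|=954.661
4. ⊥bis P5·P2 via (39.835,66.005): [(42.996, 56.7074) (55.1666, 49.2377) (63.5282, 81) (34.737, 81)]  |A|=574.219
5. ⊥bis P5·P3 via (31.03,37.7): [(42.996, 56.7074) (55.1666, 49.2377) (63.5282, 81) (34.737, 81)]  |A|=574.219
6. ⊥bis P5·P4 via (33.165,70.42): [(35.1297, 79.845) (42.996, 56.7074) (55.1666, 49.2377) (63.5282, 81) (35.3704, 81)]  |A|=573.8532
7. ⊥bis P5·P6 via (53.51,35.995): [(35.1297, 79.845) (42.996, 56.7074) (55.1666, 49.2377) (63.5282, 81) (35.3704, 81)]  |A|=573.8532
8. canonical 5-gon: [(35.1297, 79.845) (42.996, 56.7074) (55.1666, 49.2377) (63.5282, 81) (35.3704, 81)]
9. shoelace: 573.8532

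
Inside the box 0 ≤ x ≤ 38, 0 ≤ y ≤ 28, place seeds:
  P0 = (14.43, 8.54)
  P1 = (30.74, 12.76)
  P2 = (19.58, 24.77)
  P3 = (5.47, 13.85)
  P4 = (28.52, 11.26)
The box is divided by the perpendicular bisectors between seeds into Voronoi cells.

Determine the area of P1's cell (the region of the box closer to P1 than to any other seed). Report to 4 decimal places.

1. box [0,38]×[0,28]: [(0, 0) (38, 0) (38, 28) (0, 28)]
2. ⊥bis P1·P0 via (22.585,10.65): [(25.3405, 0) (38, 0) (38, 28) (18.0959, 28)]  |A|=455.8895
3. ⊥bis P1·P2 via (25.16,18.765): [(21.3914, 15.2631) (25.3405, 0) (38, 0) (38, 28) (35.0984, 28)]  |A|=347.6104
4. ⊥bis P1·P3 via (18.105,13.305): [(21.3914, 15.2631) (25.3405, 0) (38, 0) (38, 28) (35.0984, 28)]  |A|=347.6104
5. ⊥bis P1·P4 via (29.63,12.01): [(25.1021, 18.7112) (37.7449, 0) (38, 0) (38, 28) (35.0984, 28)]  |A|=196.4332
6. canonical 5-gon: [(25.1021, 18.7112) (37.7449, 0) (38, 0) (38, 28) (35.0984, 28)]
7. shoelace: 196.4332

Area of P1's cell: 196.4332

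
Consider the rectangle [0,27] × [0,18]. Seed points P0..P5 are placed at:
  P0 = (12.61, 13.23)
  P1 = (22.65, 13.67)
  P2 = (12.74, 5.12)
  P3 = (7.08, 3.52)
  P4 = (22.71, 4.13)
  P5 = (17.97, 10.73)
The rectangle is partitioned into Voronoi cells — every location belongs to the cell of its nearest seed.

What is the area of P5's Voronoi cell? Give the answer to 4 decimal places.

1. box [0,27]×[0,18]: [(0, 0) (27, 0) (27, 18) (0, 18)]
2. ⊥bis P5·P0 via (15.29,11.98): [(9.7023, 0) (27, 0) (27, 18) (18.0978, 18)]  |A|=235.7987
3. ⊥bis P5·P1 via (20.31,12.2): [(17.4879, 16.6923) (9.7023, 0) (27, 0) (27, 1.5506)]  |A|=151.744
4. ⊥bis P5·P2 via (15.355,7.925): [(17.4879, 16.6923) (13.9915, 9.1961) (23.8558, 0) (27, 0) (27, 1.5506)]  |A|=86.6655
5. ⊥bis P5·P3 via (12.525,7.125): [(17.4879, 16.6923) (13.9915, 9.1961) (23.8558, 0) (27, 0) (27, 1.5506)]  |A|=86.6655
6. ⊥bis P5·P4 via (20.34,7.43): [(22.3842, 8.8981) (17.4879, 16.6923) (13.9915, 9.1961) (17.8241, 5.6231)]  |A|=46.4001
7. canonical 4-gon: [(22.3842, 8.8981) (17.4879, 16.6923) (13.9915, 9.1961) (17.8241, 5.6231)]
8. shoelace: 46.4001

Area of P5's cell: 46.4001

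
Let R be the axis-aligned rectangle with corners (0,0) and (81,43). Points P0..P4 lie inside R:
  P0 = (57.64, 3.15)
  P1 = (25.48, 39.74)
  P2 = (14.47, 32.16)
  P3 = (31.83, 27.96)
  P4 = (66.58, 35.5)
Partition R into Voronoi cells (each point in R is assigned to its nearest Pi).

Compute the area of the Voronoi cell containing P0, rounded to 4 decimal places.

Area of P0's cell: 781.6200

1. box [0,81]×[0,43]: [(0, 0) (81, 0) (81, 43) (0, 43)]
2. ⊥bis P0·P1 via (41.56,21.445): [(17.161, 0) (81, 0) (81, 43) (66.0842, 43)]  |A|=1693.2292
3. ⊥bis P0·P2 via (36.055,17.655): [(34.3338, 15.0937) (24.1909, 0) (81, 0) (81, 43) (66.0842, 43)]  |A|=1640.1751
4. ⊥bis P0·P3 via (44.735,15.555): [(29.7827, 0) (81, 0) (81, 43) (71.1167, 43)]  |A|=1313.6645
5. ⊥bis P0·P4 via (62.11,19.325): [(51.2451, 22.3275) (29.7827, 0) (81, 0) (81, 14.1047)]  |A|=781.62
6. canonical 4-gon: [(51.2451, 22.3275) (29.7827, 0) (81, 0) (81, 14.1047)]
7. shoelace: 781.62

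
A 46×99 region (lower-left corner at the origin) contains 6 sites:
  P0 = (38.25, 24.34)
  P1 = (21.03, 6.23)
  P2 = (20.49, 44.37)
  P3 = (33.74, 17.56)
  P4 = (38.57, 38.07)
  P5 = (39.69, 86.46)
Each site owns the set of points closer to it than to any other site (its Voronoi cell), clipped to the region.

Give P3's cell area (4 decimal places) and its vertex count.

1. box [0,46]×[0,99]: [(0, 0) (46, 0) (46, 99) (0, 99)]
2. ⊥bis P3·P0 via (35.995,20.95): [(0, 44.8936) (0, 0) (46, 0) (46, 14.2948)]  |A|=1361.3317
3. ⊥bis P3·P1 via (27.385,11.895): [(0, 44.8936) (0, 42.6155) (37.9885, 0) (46, 0) (46, 14.2948)]  |A|=551.8823
4. ⊥bis P3·P2 via (27.115,30.965): [(23.5717, 29.2139) (15.5018, 25.2256) (37.9885, 0) (46, 0) (46, 14.2948)]  |A|=423.9526
5. ⊥bis P3·P4 via (36.155,27.815): [(23.5717, 29.2139) (15.5018, 25.2256) (37.9885, 0) (46, 0) (46, 14.2948)]  |A|=423.9526
6. ⊥bis P3·P5 via (36.715,52.01): [(23.5717, 29.2139) (15.5018, 25.2256) (37.9885, 0) (46, 0) (46, 14.2948)]  |A|=423.9526
7. canonical 5-gon: [(23.5717, 29.2139) (15.5018, 25.2256) (37.9885, 0) (46, 0) (46, 14.2948)]
8. shoelace: 423.9526

Area of P3's cell: 423.9526 (5 vertices)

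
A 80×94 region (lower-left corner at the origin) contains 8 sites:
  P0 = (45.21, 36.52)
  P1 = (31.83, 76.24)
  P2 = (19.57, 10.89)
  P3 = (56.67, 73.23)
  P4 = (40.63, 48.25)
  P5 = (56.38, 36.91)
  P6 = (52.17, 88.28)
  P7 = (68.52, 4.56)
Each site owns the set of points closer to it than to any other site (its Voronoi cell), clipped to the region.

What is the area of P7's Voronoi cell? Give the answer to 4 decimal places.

Area of P7's cell: 732.9302

1. box [0,80]×[0,94]: [(0, 0) (80, 0) (80, 94) (0, 94)]
2. ⊥bis P7·P0 via (56.865,20.54): [(28.7029, 0) (80, 0) (80, 37.4135)]  |A|=959.6017
3. ⊥bis P7·P1 via (50.175,40.4): [(28.7029, 0) (80, 0) (80, 37.4135)]  |A|=959.6017
4. ⊥bis P7·P2 via (44.045,7.725): [(44.5397, 11.5506) (43.046, 0) (80, 0) (80, 37.4135)]  |A|=876.7662
5. ⊥bis P7·P3 via (62.595,38.895): [(44.5397, 11.5506) (43.046, 0) (80, 0) (80, 37.4135)]  |A|=876.7662
6. ⊥bis P7·P4 via (54.575,26.405): [(44.5397, 11.5506) (43.046, 0) (80, 0) (80, 37.4135)]  |A|=876.7662
7. ⊥bis P7·P5 via (62.45,20.735): [(51.4965, 16.6245) (44.5397, 11.5506) (43.046, 0) (80, 0) (80, 27.321)]  |A|=732.9302
8. ⊥bis P7·P6 via (60.345,46.42): [(51.4965, 16.6245) (44.5397, 11.5506) (43.046, 0) (80, 0) (80, 27.321)]  |A|=732.9302
9. canonical 5-gon: [(51.4965, 16.6245) (44.5397, 11.5506) (43.046, 0) (80, 0) (80, 27.321)]
10. shoelace: 732.9302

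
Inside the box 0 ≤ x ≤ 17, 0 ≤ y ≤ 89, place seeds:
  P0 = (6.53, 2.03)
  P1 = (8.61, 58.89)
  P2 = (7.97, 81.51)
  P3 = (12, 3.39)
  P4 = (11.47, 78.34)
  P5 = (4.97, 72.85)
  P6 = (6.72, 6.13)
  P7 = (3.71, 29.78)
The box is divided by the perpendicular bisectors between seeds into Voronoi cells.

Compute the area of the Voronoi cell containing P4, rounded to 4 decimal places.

Area of P4's cell: 110.4720

1. box [0,17]×[0,89]: [(0, 0) (17, 0) (17, 89) (0, 89)]
2. ⊥bis P4·P0 via (9,40.185): [(0, 40.7676) (17, 39.6671) (17, 89) (0, 89)]  |A|=829.3047
3. ⊥bis P4·P1 via (10.04,68.615): [(0, 70.0913) (17, 67.5916) (17, 89) (0, 89)]  |A|=342.6954
4. ⊥bis P4·P2 via (9.72,79.925): [(0.7179, 69.9858) (17, 67.5916) (17, 87.9629)]  |A|=165.8437
5. ⊥bis P4·P3 via (11.735,40.865): [(0.7179, 69.9858) (17, 67.5916) (17, 87.9629)]  |A|=165.8437
6. ⊥bis P4·P5 via (8.22,75.595): [(7.0514, 76.9786) (14.6933, 67.9308) (17, 67.5916) (17, 87.9629)]  |A|=110.472
7. ⊥bis P4·P6 via (9.095,42.235): [(7.0514, 76.9786) (14.6933, 67.9308) (17, 67.5916) (17, 87.9629)]  |A|=110.472
8. ⊥bis P4·P7 via (7.59,54.06): [(7.0514, 76.9786) (14.6933, 67.9308) (17, 67.5916) (17, 87.9629)]  |A|=110.472
9. canonical 4-gon: [(7.0514, 76.9786) (14.6933, 67.9308) (17, 67.5916) (17, 87.9629)]
10. shoelace: 110.472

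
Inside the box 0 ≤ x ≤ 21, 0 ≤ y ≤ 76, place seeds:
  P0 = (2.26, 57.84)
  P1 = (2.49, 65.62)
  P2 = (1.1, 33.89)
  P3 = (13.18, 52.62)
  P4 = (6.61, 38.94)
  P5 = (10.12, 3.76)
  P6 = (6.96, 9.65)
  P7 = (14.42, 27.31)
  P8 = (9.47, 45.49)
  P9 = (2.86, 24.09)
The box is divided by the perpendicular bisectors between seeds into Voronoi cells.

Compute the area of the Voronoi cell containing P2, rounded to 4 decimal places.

1. box [0,21]×[0,76]: [(0, 0) (21, 0) (21, 76) (0, 76)]
2. ⊥bis P2·P0 via (1.68,45.865): [(0, 45.9464) (0, 0) (21, 0) (21, 44.9293)]  |A|=954.194
3. ⊥bis P2·P1 via (1.795,49.755): [(0, 45.9464) (0, 0) (21, 0) (21, 44.9293)]  |A|=954.194
4. ⊥bis P2·P3 via (7.14,43.255): [(3.2079, 45.791) (0, 45.9464) (0, 0) (21, 0) (21, 34.3159)]  |A|=859.7776
5. ⊥bis P2·P4 via (3.855,36.415): [(0, 40.6211) (0, 0) (21, 0) (21, 17.7083)]  |A|=612.459
6. ⊥bis P2·P5 via (5.61,18.825): [(16.8834, 22.1999) (0, 40.6211) (0, 17.1455)]  |A|=198.1736
7. ⊥bis P2·P6 via (4.03,21.77): [(14.8746, 24.3917) (0, 40.6211) (0, 20.7958)]  |A|=147.4471
8. ⊥bis P2·P7 via (7.76,30.6): [(3.3123, 21.5965) (8.2589, 31.6099) (0, 40.6211) (0, 20.7958)]  |A|=96.4715
9. ⊥bis P2·P8 via (5.285,39.69): [(3.3123, 21.5965) (8.2589, 31.6099) (0, 40.6211) (0, 20.7958)]  |A|=96.4715
10. ⊥bis P2·P9 via (1.98,28.99): [(7.4499, 29.9724) (8.2589, 31.6099) (0, 40.6211) (0, 28.6344)]  |A|=55.0575
11. canonical 4-gon: [(7.4499, 29.9724) (8.2589, 31.6099) (0, 40.6211) (0, 28.6344)]
12. shoelace: 55.0575

Area of P2's cell: 55.0575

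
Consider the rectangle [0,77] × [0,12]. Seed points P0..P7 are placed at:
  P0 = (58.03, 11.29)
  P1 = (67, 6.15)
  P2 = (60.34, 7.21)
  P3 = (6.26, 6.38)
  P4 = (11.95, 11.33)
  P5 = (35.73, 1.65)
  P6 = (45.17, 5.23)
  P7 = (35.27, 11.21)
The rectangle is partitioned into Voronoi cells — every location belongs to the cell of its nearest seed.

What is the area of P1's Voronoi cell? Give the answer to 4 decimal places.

Area of P1's cell: 161.2587

1. box [0,77]×[0,12]: [(0, 0) (77, 0) (77, 12) (0, 12)]
2. ⊥bis P1·P0 via (62.515,8.72): [(57.5183, 0) (77, 0) (77, 12) (64.3945, 12)]  |A|=192.5234
3. ⊥bis P1·P2 via (63.67,6.68): [(62.6068, 0) (77, 0) (77, 12) (64.5167, 12)]  |A|=161.2587
4. ⊥bis P1·P3 via (36.63,6.265): [(62.6068, 0) (77, 0) (77, 12) (64.5167, 12)]  |A|=161.2587
5. ⊥bis P1·P4 via (39.475,8.74): [(62.6068, 0) (77, 0) (77, 12) (64.5167, 12)]  |A|=161.2587
6. ⊥bis P1·P5 via (51.365,3.9): [(62.6068, 0) (77, 0) (77, 12) (64.5167, 12)]  |A|=161.2587
7. ⊥bis P1·P6 via (56.085,5.69): [(62.6068, 0) (77, 0) (77, 12) (64.5167, 12)]  |A|=161.2587
8. ⊥bis P1·P7 via (51.135,8.68): [(62.6068, 0) (77, 0) (77, 12) (64.5167, 12)]  |A|=161.2587
9. canonical 4-gon: [(62.6068, 0) (77, 0) (77, 12) (64.5167, 12)]
10. shoelace: 161.2587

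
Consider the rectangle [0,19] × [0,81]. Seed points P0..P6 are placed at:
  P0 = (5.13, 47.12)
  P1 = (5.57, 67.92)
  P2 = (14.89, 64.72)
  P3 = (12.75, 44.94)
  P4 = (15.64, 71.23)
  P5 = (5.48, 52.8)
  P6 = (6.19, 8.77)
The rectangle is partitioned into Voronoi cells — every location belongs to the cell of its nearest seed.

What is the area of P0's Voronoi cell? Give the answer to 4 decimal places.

Area of P0's cell: 152.8123

1. box [0,19]×[0,81]: [(0, 0) (19, 0) (19, 81) (0, 81)]
2. ⊥bis P0·P1 via (5.35,57.52): [(0, 57.6332) (0, 0) (19, 0) (19, 57.2313)]  |A|=1091.212
3. ⊥bis P0·P2 via (10.01,55.92): [(7.1951, 57.481) (0, 57.6332) (0, 0) (19, 0) (19, 50.9346)]  |A|=1054.0467
4. ⊥bis P0·P3 via (8.94,46.03): [(11.5285, 55.0779) (7.1951, 57.481) (0, 57.6332) (0, 14.781)]  |A|=255.3262
5. ⊥bis P0·P4 via (10.385,59.175): [(11.5285, 55.0779) (7.1951, 57.481) (0, 57.6332) (0, 14.781)]  |A|=255.3262
6. ⊥bis P0·P5 via (5.305,49.96): [(9.9819, 49.6718) (0, 50.2869) (0, 14.781)]  |A|=177.2078
7. ⊥bis P0·P6 via (5.66,27.945): [(3.751, 27.8922) (9.9819, 49.6718) (0, 50.2869) (0, 27.7886)]  |A|=152.8123
8. canonical 4-gon: [(3.751, 27.8922) (9.9819, 49.6718) (0, 50.2869) (0, 27.7886)]
9. shoelace: 152.8123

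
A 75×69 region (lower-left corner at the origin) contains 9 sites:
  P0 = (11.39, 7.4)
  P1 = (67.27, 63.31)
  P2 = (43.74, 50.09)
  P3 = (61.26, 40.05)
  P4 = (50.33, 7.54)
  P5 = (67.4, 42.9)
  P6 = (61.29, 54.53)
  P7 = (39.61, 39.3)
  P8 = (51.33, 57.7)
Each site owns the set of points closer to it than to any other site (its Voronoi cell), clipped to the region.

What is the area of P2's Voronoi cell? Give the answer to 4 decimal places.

1. box [0,75]×[0,69]: [(0, 0) (75, 0) (75, 69) (0, 69)]
2. ⊥bis P2·P0 via (27.565,28.745): [(0, 49.6334) (65.4977, 0) (75, 0) (75, 69) (0, 69)]  |A|=3549.5608
3. ⊥bis P2·P1 via (55.505,56.7): [(0, 49.6334) (65.4977, 0) (75, 0) (75, 22.0013) (48.5944, 69) (0, 69)]  |A|=2929.0463
4. ⊥bis P2·P3 via (52.5,45.07): [(0, 49.6334) (38.4276, 20.5134) (57.3167, 53.4753) (48.5944, 69) (0, 69)]  |A|=1840.5698
5. ⊥bis P2·P4 via (47.035,28.815): [(0, 49.6334) (30.7923, 26.2994) (42.8099, 28.1606) (57.3167, 53.4753) (48.5944, 69) (0, 69)]  |A|=1798.6974
6. ⊥bis P2·P5 via (55.57,46.495): [(0, 49.6334) (30.7923, 26.2994) (42.8099, 28.1606) (57.3167, 53.4753) (48.5944, 69) (0, 69)]  |A|=1798.6974
7. ⊥bis P2·P6 via (52.515,52.31): [(0, 49.6334) (30.7923, 26.2994) (42.8099, 28.1606) (53.7811, 47.3055) (48.2926, 69) (0, 69)]  |A|=1741.0708
8. ⊥bis P2·P7 via (41.675,44.695): [(0, 60.6466) (50.3765, 41.3644) (53.7811, 47.3055) (48.2926, 69) (0, 69)]  |A|=930.939
9. ⊥bis P2·P8 via (47.535,53.895): [(0, 60.6466) (50.3765, 41.3644) (53.7811, 47.3055) (53.6593, 47.7868) (32.3902, 69) (0, 69)]  |A|=762.2685
10. canonical 6-gon: [(0, 60.6466) (50.3765, 41.3644) (53.7811, 47.3055) (53.6593, 47.7868) (32.3902, 69) (0, 69)]
11. shoelace: 762.2685

Area of P2's cell: 762.2685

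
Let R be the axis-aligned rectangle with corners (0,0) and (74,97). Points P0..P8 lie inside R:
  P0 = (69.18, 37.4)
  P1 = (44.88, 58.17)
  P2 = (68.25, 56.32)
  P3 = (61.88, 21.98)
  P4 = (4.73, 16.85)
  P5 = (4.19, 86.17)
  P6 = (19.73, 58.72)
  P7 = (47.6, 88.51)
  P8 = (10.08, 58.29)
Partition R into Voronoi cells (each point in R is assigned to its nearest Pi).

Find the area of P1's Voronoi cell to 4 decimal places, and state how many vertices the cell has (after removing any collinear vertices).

Area of P1's cell: 900.2776 (6 vertices)

1. box [0,74]×[0,97]: [(0, 0) (74, 0) (74, 97) (0, 97)]
2. ⊥bis P1·P0 via (57.03,47.785): [(0, 0) (16.1866, 0) (74, 67.6392) (74, 97) (0, 97)]  |A|=5222.7752
3. ⊥bis P1·P2 via (56.565,57.245): [(0, 0) (16.1866, 0) (55.6922, 46.2199) (59.7121, 97) (0, 97)]  |A|=4591.2378
4. ⊥bis P1·P3 via (53.38,40.075): [(0, 15.0001) (48.4677, 37.7675) (55.6922, 46.2199) (59.7121, 97) (0, 97)]  |A|=3922.0635
5. ⊥bis P1·P4 via (24.805,37.51): [(0, 61.6126) (32.3377, 30.1905) (48.4677, 37.7675) (55.6922, 46.2199) (59.7121, 97) (0, 97)]  |A|=3168.3917
6. ⊥bis P1·P5 via (24.535,72.17): [(10.3498, 51.5559) (32.3377, 30.1905) (48.4677, 37.7675) (55.6922, 46.2199) (59.7121, 97) (41.6213, 97)]  |A|=2039.5446
7. ⊥bis P1·P6 via (32.305,58.445): [(32.87, 84.2826) (31.7006, 30.8096) (32.3377, 30.1905) (48.4677, 37.7675) (55.6922, 46.2199) (59.7121, 97) (41.6213, 97)]  |A|=1456.5679
8. ⊥bis P1·P7 via (46.24,73.34): [(32.6574, 74.5577) (31.7006, 30.8096) (32.3377, 30.1905) (48.4677, 37.7675) (55.6922, 46.2199) (57.7574, 72.3075)]  |A|=900.2776
9. ⊥bis P1·P8 via (27.48,58.23): [(32.6574, 74.5577) (31.7006, 30.8096) (32.3377, 30.1905) (48.4677, 37.7675) (55.6922, 46.2199) (57.7574, 72.3075)]  |A|=900.2776
10. canonical 6-gon: [(32.6574, 74.5577) (31.7006, 30.8096) (32.3377, 30.1905) (48.4677, 37.7675) (55.6922, 46.2199) (57.7574, 72.3075)]
11. shoelace: 900.2776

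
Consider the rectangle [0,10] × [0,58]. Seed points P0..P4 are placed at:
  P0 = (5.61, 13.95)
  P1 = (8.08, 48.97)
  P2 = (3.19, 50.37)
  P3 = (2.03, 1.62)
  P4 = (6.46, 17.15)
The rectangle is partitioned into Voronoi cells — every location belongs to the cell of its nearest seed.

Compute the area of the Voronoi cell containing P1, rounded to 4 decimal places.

Area of P1's cell: 137.5890

1. box [0,10]×[0,58]: [(0, 0) (10, 0) (10, 58) (0, 58)]
2. ⊥bis P1·P0 via (6.845,31.46): [(0, 31.9428) (10, 31.2375) (10, 58) (0, 58)]  |A|=264.0987
3. ⊥bis P1·P2 via (5.635,49.67): [(0.5486, 31.9041) (10, 31.2375) (10, 58) (8.0199, 58)]  |A|=152.3078
4. ⊥bis P1·P3 via (5.055,25.295): [(0.5486, 31.9041) (10, 31.2375) (10, 58) (8.0199, 58)]  |A|=152.3078
5. ⊥bis P1·P4 via (7.27,33.06): [(0.9714, 33.3807) (10, 32.921) (10, 58) (8.0199, 58)]  |A|=137.589
6. canonical 4-gon: [(0.9714, 33.3807) (10, 32.921) (10, 58) (8.0199, 58)]
7. shoelace: 137.589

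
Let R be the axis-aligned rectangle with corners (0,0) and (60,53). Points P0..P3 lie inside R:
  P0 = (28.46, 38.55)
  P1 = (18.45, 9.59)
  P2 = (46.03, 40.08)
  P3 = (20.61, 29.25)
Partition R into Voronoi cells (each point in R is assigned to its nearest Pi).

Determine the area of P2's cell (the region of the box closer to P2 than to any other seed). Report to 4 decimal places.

1. box [0,60]×[0,53]: [(0, 0) (60, 0) (60, 53) (0, 53)]
2. ⊥bis P2·P0 via (37.245,39.315): [(40.6686, 0) (60, 0) (60, 53) (36.0533, 53)]  |A|=1146.8705
3. ⊥bis P2·P1 via (32.24,24.835): [(39.0417, 18.6825) (59.6954, 0) (60, 0) (60, 53) (36.0533, 53)]  |A|=969.1366
4. ⊥bis P2·P3 via (33.32,34.665): [(38.7623, 21.8909) (40.8112, 17.0819) (59.6954, 0) (60, 0) (60, 53) (36.0533, 53)]  |A|=966.5215
5. canonical 6-gon: [(38.7623, 21.8909) (40.8112, 17.0819) (59.6954, 0) (60, 0) (60, 53) (36.0533, 53)]
6. shoelace: 966.5215

Area of P2's cell: 966.5215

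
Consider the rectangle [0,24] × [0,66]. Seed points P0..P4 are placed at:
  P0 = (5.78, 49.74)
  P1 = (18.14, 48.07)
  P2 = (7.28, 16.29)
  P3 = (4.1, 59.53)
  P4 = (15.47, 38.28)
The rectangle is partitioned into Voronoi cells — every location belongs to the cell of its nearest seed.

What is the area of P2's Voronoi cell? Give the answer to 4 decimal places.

1. box [0,24]×[0,66]: [(0, 0) (24, 0) (24, 66) (0, 66)]
2. ⊥bis P2·P0 via (6.53,33.015): [(0, 32.7222) (0, 0) (24, 0) (24, 33.7984)]  |A|=798.247
3. ⊥bis P2·P1 via (12.71,32.18): [(9.8331, 33.1631) (0, 32.7222) (0, 0) (24, 0) (24, 28.3219)]  |A|=759.4546
4. ⊥bis P2·P3 via (5.69,37.91): [(9.8331, 33.1631) (0, 32.7222) (0, 0) (24, 0) (24, 28.3219)]  |A|=759.4546
5. ⊥bis P2·P4 via (11.375,27.285): [(0, 31.5215) (0, 0) (24, 0) (24, 22.5829)]  |A|=649.2534
6. canonical 4-gon: [(0, 31.5215) (0, 0) (24, 0) (24, 22.5829)]
7. shoelace: 649.2534

Area of P2's cell: 649.2534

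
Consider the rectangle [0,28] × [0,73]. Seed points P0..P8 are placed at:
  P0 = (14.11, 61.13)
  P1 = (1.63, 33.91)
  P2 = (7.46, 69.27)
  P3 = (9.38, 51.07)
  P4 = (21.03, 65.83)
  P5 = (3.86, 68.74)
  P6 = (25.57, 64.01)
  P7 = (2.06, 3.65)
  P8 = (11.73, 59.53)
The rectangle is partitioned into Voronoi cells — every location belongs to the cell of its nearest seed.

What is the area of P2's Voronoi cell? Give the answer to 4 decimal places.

1. box [0,28]×[0,73]: [(0, 0) (28, 0) (28, 73) (0, 73)]
2. ⊥bis P2·P0 via (10.785,65.2): [(0, 56.3892) (20.3327, 73) (0, 73)]  |A|=168.8714
3. ⊥bis P2·P1 via (4.545,51.59): [(0, 56.3892) (20.3327, 73) (0, 73)]  |A|=168.8714
4. ⊥bis P2·P3 via (8.42,60.17): [(0, 59.2817) (4.0657, 59.7106) (20.3327, 73) (0, 73)]  |A|=162.9912
5. ⊥bis P2·P4 via (14.245,67.55): [(0, 59.2817) (4.0657, 59.7106) (14.3974, 68.1512) (15.6266, 73) (0, 73)]  |A|=151.5816
6. ⊥bis P2·P5 via (5.66,69.005): [(6.7103, 61.8711) (14.3974, 68.1512) (15.6266, 73) (5.0718, 73)]  |A|=73.5083
7. ⊥bis P2·P6 via (16.515,66.64): [(6.7103, 61.8711) (14.3974, 68.1512) (15.6266, 73) (5.0718, 73)]  |A|=73.5083
8. ⊥bis P2·P7 via (4.76,36.46): [(6.7103, 61.8711) (14.3974, 68.1512) (15.6266, 73) (5.0718, 73)]  |A|=73.5083
9. ⊥bis P2·P8 via (9.595,64.4): [(6.5354, 63.0587) (10.0498, 64.5994) (14.3974, 68.1512) (15.6266, 73) (5.0718, 73)]  |A|=71.2868
10. canonical 5-gon: [(6.5354, 63.0587) (10.0498, 64.5994) (14.3974, 68.1512) (15.6266, 73) (5.0718, 73)]
11. shoelace: 71.2868

Area of P2's cell: 71.2868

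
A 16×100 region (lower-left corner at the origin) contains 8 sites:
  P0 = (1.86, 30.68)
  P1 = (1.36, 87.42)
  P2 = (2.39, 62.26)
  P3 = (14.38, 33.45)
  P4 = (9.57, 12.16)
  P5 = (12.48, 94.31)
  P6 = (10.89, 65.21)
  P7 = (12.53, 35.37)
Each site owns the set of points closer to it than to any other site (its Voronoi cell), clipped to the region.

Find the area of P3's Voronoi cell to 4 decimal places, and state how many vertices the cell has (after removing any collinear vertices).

1. box [0,16]×[0,100]: [(0, 0) (16, 0) (16, 100) (0, 100)]
2. ⊥bis P3·P0 via (8.12,32.065): [(0, 68.7662) (15.2143, 0) (16, 0) (16, 100) (0, 100)]  |A|=1076.8866
3. ⊥bis P3·P1 via (7.87,60.435): [(2.1486, 59.0547) (15.2143, 0) (16, 0) (16, 62.3963)]  |A|=455.3384
4. ⊥bis P3·P2 via (8.385,47.855): [(4.9434, 46.4227) (15.2143, 0) (16, 0) (16, 51.0242)]  |A|=300.3148
5. ⊥bis P3·P4 via (11.975,22.805): [(4.9434, 46.4227) (10.0737, 23.2346) (16, 21.8956) (16, 51.0242)]  |A|=226.3065
6. ⊥bis P3·P5 via (13.43,63.88): [(4.9434, 46.4227) (10.0737, 23.2346) (16, 21.8956) (16, 51.0242)]  |A|=226.3065
7. ⊥bis P3·P6 via (12.635,49.33): [(11.676, 49.2246) (4.9434, 46.4227) (10.0737, 23.2346) (16, 21.8956) (16, 49.6998)]  |A|=223.4431
8. ⊥bis P3·P7 via (13.455,34.41): [(8.6298, 29.7607) (10.0737, 23.2346) (16, 21.8956) (16, 36.8622)]  |A|=73.5246
9. canonical 4-gon: [(8.6298, 29.7607) (10.0737, 23.2346) (16, 21.8956) (16, 36.8622)]
10. shoelace: 73.5246

Area of P3's cell: 73.5246 (4 vertices)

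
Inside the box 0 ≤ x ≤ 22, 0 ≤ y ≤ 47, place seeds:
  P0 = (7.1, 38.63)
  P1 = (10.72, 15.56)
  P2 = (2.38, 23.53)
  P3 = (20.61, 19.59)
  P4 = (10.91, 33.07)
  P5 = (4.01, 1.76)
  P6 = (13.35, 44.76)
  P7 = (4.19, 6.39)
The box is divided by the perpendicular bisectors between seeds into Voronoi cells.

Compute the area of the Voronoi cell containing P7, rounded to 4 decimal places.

Area of P7's cell: 106.1222

1. box [0,22]×[0,47]: [(0, 0) (22, 0) (22, 47) (0, 47)]
2. ⊥bis P7·P0 via (5.645,22.51): [(0, 23.0195) (0, 0) (22, 0) (22, 21.0338)]  |A|=484.5864
3. ⊥bis P7·P1 via (7.455,10.975): [(0, 16.2837) (0, 0) (22, 0) (22, 0.6174)]  |A|=185.913
4. ⊥bis P7·P2 via (3.285,14.96): [(2.0431, 14.8289) (0, 14.6131) (0, 0) (22, 0) (22, 0.6174)]  |A|=184.2063
5. ⊥bis P7·P3 via (12.4,12.99): [(2.0431, 14.8289) (0, 14.6131) (0, 0) (22, 0) (22, 0.6174)]  |A|=184.2063
6. ⊥bis P7·P4 via (7.55,19.73): [(2.0431, 14.8289) (0, 14.6131) (0, 0) (22, 0) (22, 0.6174)]  |A|=184.2063
7. ⊥bis P7·P5 via (4.1,4.075): [(17.8979, 3.5386) (2.0431, 14.8289) (0, 14.6131) (0, 4.2344)]  |A|=106.1222
8. ⊥bis P7·P6 via (8.77,25.575): [(17.8979, 3.5386) (2.0431, 14.8289) (0, 14.6131) (0, 4.2344)]  |A|=106.1222
9. canonical 4-gon: [(17.8979, 3.5386) (2.0431, 14.8289) (0, 14.6131) (0, 4.2344)]
10. shoelace: 106.1222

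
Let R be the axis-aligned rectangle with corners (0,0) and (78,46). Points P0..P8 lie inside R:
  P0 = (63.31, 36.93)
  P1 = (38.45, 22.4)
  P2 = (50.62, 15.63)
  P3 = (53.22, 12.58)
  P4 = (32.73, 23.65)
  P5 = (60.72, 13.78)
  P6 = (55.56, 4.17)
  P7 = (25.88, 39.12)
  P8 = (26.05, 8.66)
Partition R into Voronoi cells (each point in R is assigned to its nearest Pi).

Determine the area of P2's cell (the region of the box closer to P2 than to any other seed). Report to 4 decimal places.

1. box [0,78]×[0,46]: [(0, 0) (78, 0) (78, 46) (0, 46)]
2. ⊥bis P2·P0 via (56.965,26.28): [(0, 0) (78, 0) (78, 13.7479) (23.8652, 46) (0, 46)]  |A|=2715.0196
3. ⊥bis P2·P1 via (44.535,19.015): [(33.9572, 0) (78, 0) (78, 13.7479) (50.6645, 30.0337)]  |A|=849.2854
4. ⊥bis P2·P3 via (51.92,14.105): [(33.9572, 0) (35.3738, 0) (62.4022, 23.0407) (50.6645, 30.0337)]  |A|=250.9988
5. ⊥bis P2·P4 via (41.675,19.64): [(33.9572, 0) (35.3738, 0) (62.4022, 23.0407) (50.6645, 30.0337)]  |A|=250.9988
6. ⊥bis P2·P5 via (55.67,14.705): [(33.9572, 0) (35.3738, 0) (56.2336, 17.7822) (57.709, 25.8368) (50.6645, 30.0337)]  |A|=230.0353
7. ⊥bis P2·P6 via (53.09,9.9): [(35.1665, 2.1738) (40.7444, 4.5782) (56.2336, 17.7822) (57.709, 25.8368) (50.6645, 30.0337)]  |A|=222.1839
8. ⊥bis P2·P7 via (38.25,27.375): [(35.1665, 2.1738) (40.7444, 4.5782) (56.2336, 17.7822) (57.709, 25.8368) (50.6645, 30.0337)]  |A|=222.1839
9. ⊥bis P2·P8 via (38.335,12.145): [(39.1382, 9.3136) (40.5102, 4.4773) (40.7444, 4.5782) (56.2336, 17.7822) (57.709, 25.8368) (50.6645, 30.0337)]  |A|=207.682
10. canonical 6-gon: [(39.1382, 9.3136) (40.5102, 4.4773) (40.7444, 4.5782) (56.2336, 17.7822) (57.709, 25.8368) (50.6645, 30.0337)]
11. shoelace: 207.682

Area of P2's cell: 207.6820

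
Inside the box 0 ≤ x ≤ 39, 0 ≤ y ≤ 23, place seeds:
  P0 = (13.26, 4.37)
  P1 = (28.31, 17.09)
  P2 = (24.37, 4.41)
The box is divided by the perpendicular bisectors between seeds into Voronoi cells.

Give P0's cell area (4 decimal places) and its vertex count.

1. box [0,39]×[0,23]: [(0, 0) (39, 0) (39, 23) (0, 23)]
2. ⊥bis P0·P1 via (20.785,10.73): [(0, 0) (29.8538, 0) (10.4146, 23) (0, 23)]  |A|=463.0868
3. ⊥bis P0·P2 via (18.815,4.39): [(0, 0) (18.8308, 0) (18.7836, 13.098) (10.4146, 23) (0, 23)]  |A|=390.8974
4. canonical 5-gon: [(0, 0) (18.8308, 0) (18.7836, 13.098) (10.4146, 23) (0, 23)]
5. shoelace: 390.8974

Area of P0's cell: 390.8974 (5 vertices)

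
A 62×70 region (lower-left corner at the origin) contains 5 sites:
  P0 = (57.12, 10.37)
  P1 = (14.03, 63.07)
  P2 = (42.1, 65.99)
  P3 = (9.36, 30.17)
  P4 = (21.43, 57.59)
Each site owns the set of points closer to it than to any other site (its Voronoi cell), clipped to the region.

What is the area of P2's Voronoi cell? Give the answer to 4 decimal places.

1. box [0,62]×[0,70]: [(0, 0) (62, 0) (62, 70) (0, 70)]
2. ⊥bis P2·P0 via (49.61,38.18): [(0, 24.783) (62, 41.5259) (62, 70) (0, 70)]  |A|=2284.4253
3. ⊥bis P2·P1 via (28.065,64.53): [(31.3199, 33.2408) (62, 41.5259) (62, 70) (27.496, 70)]  |A|=1070.9646
4. ⊥bis P2·P3 via (25.73,48.08): [(30.2014, 43.9931) (39.5373, 35.4599) (62, 41.5259) (62, 70) (27.496, 70)]  |A|=1025.5454
5. ⊥bis P2·P4 via (31.765,61.79): [(42.1756, 36.1724) (62, 41.5259) (62, 70) (28.4286, 70)]  |A|=850.0614
6. canonical 4-gon: [(42.1756, 36.1724) (62, 41.5259) (62, 70) (28.4286, 70)]
7. shoelace: 850.0614

Area of P2's cell: 850.0614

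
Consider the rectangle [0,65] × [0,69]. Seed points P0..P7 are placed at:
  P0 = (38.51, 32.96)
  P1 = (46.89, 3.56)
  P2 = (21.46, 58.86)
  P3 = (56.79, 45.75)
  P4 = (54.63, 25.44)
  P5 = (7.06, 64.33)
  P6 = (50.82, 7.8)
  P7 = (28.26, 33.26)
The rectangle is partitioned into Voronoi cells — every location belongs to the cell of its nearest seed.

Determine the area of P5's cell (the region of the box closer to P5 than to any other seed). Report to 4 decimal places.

Area of P5's cell: 342.3830

1. box [0,65]×[0,69]: [(0, 0) (65, 0) (65, 69) (0, 69)]
2. ⊥bis P5·P0 via (22.785,48.645): [(0, 25.8019) (43.0882, 69) (0, 69)]  |A|=930.6648
3. ⊥bis P5·P1 via (26.975,33.945): [(0, 25.8019) (43.0882, 69) (0, 69)]  |A|=930.6648
4. ⊥bis P5·P2 via (14.26,61.595): [(0, 25.8019) (1.0717, 26.8764) (17.0729, 69) (0, 69)]  |A|=382.7343
5. ⊥bis P5·P3 via (31.925,55.04): [(0, 25.8019) (1.0717, 26.8764) (17.0729, 69) (0, 69)]  |A|=382.7343
6. ⊥bis P5·P4 via (30.845,44.885): [(0, 25.8019) (1.0717, 26.8764) (17.0729, 69) (0, 69)]  |A|=382.7343
7. ⊥bis P5·P6 via (28.94,36.065): [(0, 25.8019) (1.0717, 26.8764) (17.0729, 69) (0, 69)]  |A|=382.7343
8. ⊥bis P5·P7 via (17.66,48.795): [(0, 36.745) (6.507, 41.185) (17.0729, 69) (0, 69)]  |A|=342.383
9. canonical 4-gon: [(0, 36.745) (6.507, 41.185) (17.0729, 69) (0, 69)]
10. shoelace: 342.383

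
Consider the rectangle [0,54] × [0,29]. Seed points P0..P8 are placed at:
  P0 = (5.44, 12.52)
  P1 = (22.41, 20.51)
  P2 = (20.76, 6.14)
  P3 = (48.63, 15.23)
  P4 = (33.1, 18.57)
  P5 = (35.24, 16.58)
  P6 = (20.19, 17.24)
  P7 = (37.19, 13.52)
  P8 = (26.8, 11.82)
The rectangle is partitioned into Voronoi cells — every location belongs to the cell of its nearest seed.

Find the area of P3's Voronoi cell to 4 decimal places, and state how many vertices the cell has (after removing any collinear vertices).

Area of P3's cell: 309.1549 (6 vertices)

1. box [0,54]×[0,29]: [(0, 0) (54, 0) (54, 29) (0, 29)]
2. ⊥bis P3·P0 via (27.035,13.875): [(27.9056, 0) (54, 0) (54, 29) (26.086, 29)]  |A|=783.1223
3. ⊥bis P3·P1 via (35.52,17.87): [(31.9215, 0) (54, 0) (54, 29) (37.7613, 29)]  |A|=555.6002
4. ⊥bis P3·P2 via (34.695,10.685): [(34.3105, 11.8638) (38.18, 0) (54, 0) (54, 29) (37.7613, 29)]  |A|=518.4752
5. ⊥bis P3·P4 via (40.865,16.9): [(37.6077, 1.7546) (38.18, 0) (54, 0) (54, 29) (43.4673, 29)]  |A|=395.0506
6. ⊥bis P3·P5 via (41.935,15.905): [(43.0681, 27.1438) (40.3314, 0) (54, 0) (54, 29) (43.4673, 29)]  |A|=353.7962
7. ⊥bis P3·P6 via (34.41,16.235): [(43.0681, 27.1438) (40.3314, 0) (54, 0) (54, 29) (43.4673, 29)]  |A|=353.7962
8. ⊥bis P3·P7 via (42.91,14.375): [(43.0681, 27.1438) (42.2356, 18.8867) (45.0587, 0) (54, 0) (54, 29) (43.4673, 29)]  |A|=309.1549
9. ⊥bis P3·P8 via (37.715,13.525): [(43.0681, 27.1438) (42.2356, 18.8867) (45.0587, 0) (54, 0) (54, 29) (43.4673, 29)]  |A|=309.1549
10. canonical 6-gon: [(43.0681, 27.1438) (42.2356, 18.8867) (45.0587, 0) (54, 0) (54, 29) (43.4673, 29)]
11. shoelace: 309.1549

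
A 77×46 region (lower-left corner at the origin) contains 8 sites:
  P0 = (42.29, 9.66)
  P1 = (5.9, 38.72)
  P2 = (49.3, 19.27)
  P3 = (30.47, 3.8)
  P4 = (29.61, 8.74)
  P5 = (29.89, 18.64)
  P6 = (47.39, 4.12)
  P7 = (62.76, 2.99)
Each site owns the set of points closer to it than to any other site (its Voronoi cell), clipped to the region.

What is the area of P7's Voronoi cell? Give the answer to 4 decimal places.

Area of P7's cell: 424.0955

1. box [0,77]×[0,46]: [(0, 0) (77, 0) (77, 46) (0, 46)]
2. ⊥bis P7·P0 via (52.525,6.325): [(50.464, 0) (77, 0) (77, 46) (65.4528, 46)]  |A|=875.9124
3. ⊥bis P7·P1 via (34.33,20.855): [(50.464, 0) (77, 0) (77, 46) (65.4528, 46)]  |A|=875.9124
4. ⊥bis P7·P2 via (56.03,11.13): [(53.3756, 8.9354) (50.464, 0) (77, 0) (77, 28.4676)]  |A|=454.8197
5. ⊥bis P7·P3 via (46.615,3.395): [(53.3756, 8.9354) (50.464, 0) (77, 0) (77, 28.4676)]  |A|=454.8197
6. ⊥bis P7·P4 via (46.185,5.865): [(53.3756, 8.9354) (50.464, 0) (77, 0) (77, 28.4676)]  |A|=454.8197
7. ⊥bis P7·P5 via (46.325,10.815): [(53.3756, 8.9354) (50.464, 0) (77, 0) (77, 28.4676)]  |A|=454.8197
8. ⊥bis P7·P6 via (55.075,3.555): [(55.6061, 10.7796) (54.8136, 0) (77, 0) (77, 28.4676)]  |A|=424.0955
9. canonical 4-gon: [(55.6061, 10.7796) (54.8136, 0) (77, 0) (77, 28.4676)]
10. shoelace: 424.0955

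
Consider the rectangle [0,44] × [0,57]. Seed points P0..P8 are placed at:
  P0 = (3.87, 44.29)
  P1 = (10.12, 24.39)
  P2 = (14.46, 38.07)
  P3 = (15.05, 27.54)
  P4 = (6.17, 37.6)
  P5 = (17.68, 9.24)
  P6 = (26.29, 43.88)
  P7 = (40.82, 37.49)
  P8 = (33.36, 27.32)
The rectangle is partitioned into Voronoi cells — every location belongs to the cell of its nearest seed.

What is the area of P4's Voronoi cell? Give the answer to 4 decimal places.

1. box [0,44]×[0,57]: [(0, 0) (44, 0) (44, 57) (0, 57)]
2. ⊥bis P4·P0 via (5.02,40.945): [(0, 39.2191) (0, 0) (44, 0) (44, 54.3462)]  |A|=2058.4374
3. ⊥bis P4·P1 via (8.145,30.995): [(0, 39.2191) (0, 28.5595) (44, 41.7162) (44, 54.3462)]  |A|=512.3713
4. ⊥bis P4·P2 via (10.315,37.835): [(10.0408, 42.6711) (0, 39.2191) (0, 28.5595) (10.6602, 31.7471)]  |A|=112.7289
5. ⊥bis P4·P3 via (10.61,32.57): [(10.6133, 32.5729) (10.0408, 42.6711) (0, 39.2191) (0, 28.5595) (9.1744, 31.3028)]  |A|=112.105
6. ⊥bis P4·P5 via (11.925,23.42): [(10.6133, 32.5729) (10.0408, 42.6711) (0, 39.2191) (0, 28.5595) (9.1744, 31.3028)]  |A|=112.105
7. ⊥bis P4·P6 via (16.23,40.74): [(10.6133, 32.5729) (10.0408, 42.6711) (0, 39.2191) (0, 28.5595) (9.1744, 31.3028)]  |A|=112.105
8. ⊥bis P4·P7 via (23.495,37.545): [(10.6133, 32.5729) (10.0408, 42.6711) (0, 39.2191) (0, 28.5595) (9.1744, 31.3028)]  |A|=112.105
9. ⊥bis P4·P8 via (19.765,32.46): [(10.6133, 32.5729) (10.0408, 42.6711) (0, 39.2191) (0, 28.5595) (9.1744, 31.3028)]  |A|=112.105
10. canonical 5-gon: [(10.6133, 32.5729) (10.0408, 42.6711) (0, 39.2191) (0, 28.5595) (9.1744, 31.3028)]
11. shoelace: 112.105

Area of P4's cell: 112.1050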